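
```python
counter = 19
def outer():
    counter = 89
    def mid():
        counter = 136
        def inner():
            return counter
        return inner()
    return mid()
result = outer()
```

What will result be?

Step 1: Three levels of shadowing: global 19, outer 89, mid 136.
Step 2: inner() finds counter = 136 in enclosing mid() scope.
Step 3: result = 136

The answer is 136.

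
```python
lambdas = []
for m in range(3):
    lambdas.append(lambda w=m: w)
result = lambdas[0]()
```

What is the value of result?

Step 1: Default argument w=m captures m's value at each iteration.
Step 2: lambdas[0] captured w = 0 when m was 0.
Step 3: result = 0

The answer is 0.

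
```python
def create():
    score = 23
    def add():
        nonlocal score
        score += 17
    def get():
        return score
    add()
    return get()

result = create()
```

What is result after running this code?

Step 1: score = 23. add() modifies it via nonlocal, get() reads it.
Step 2: add() makes score = 23 + 17 = 40.
Step 3: get() returns 40. result = 40

The answer is 40.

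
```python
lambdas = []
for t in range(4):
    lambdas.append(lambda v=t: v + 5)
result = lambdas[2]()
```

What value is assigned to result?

Step 1: Default argument v=t captures t's value at definition time.
Step 2: lambdas[2] was defined when t = 2, so v defaults to 2.
Step 3: result = 2 + 5 = 7 (default arg fixes the late binding issue)

The answer is 7.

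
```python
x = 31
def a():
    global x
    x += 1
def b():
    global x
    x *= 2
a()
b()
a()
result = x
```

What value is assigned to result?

Step 1: x = 31.
Step 2: a(): x = 31 + 1 = 32.
Step 3: b(): x = 32 * 2 = 64.
Step 4: a(): x = 64 + 1 = 65

The answer is 65.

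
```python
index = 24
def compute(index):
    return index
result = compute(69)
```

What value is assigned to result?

Step 1: Global index = 24.
Step 2: compute(69) takes parameter index = 69, which shadows the global.
Step 3: result = 69

The answer is 69.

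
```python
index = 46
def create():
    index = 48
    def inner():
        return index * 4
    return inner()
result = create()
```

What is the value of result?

Step 1: create() shadows global index with index = 48.
Step 2: inner() finds index = 48 in enclosing scope, computes 48 * 4 = 192.
Step 3: result = 192

The answer is 192.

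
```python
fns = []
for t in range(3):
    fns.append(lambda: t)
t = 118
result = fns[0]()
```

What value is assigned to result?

Step 1: Lambdas capture the variable t by reference, not by value.
Step 2: After the loop, t is reassigned to 118.
Step 3: fns[0]() looks up the current t = 118. result = 118

The answer is 118.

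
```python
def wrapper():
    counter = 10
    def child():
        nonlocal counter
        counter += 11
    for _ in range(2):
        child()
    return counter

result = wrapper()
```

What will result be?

Step 1: counter = 10.
Step 2: child() is called 2 times in a loop, each adding 11 via nonlocal.
Step 3: counter = 10 + 11 * 2 = 32

The answer is 32.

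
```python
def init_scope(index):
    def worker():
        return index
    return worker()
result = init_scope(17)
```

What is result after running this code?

Step 1: init_scope(17) binds parameter index = 17.
Step 2: worker() looks up index in enclosing scope and finds the parameter index = 17.
Step 3: result = 17

The answer is 17.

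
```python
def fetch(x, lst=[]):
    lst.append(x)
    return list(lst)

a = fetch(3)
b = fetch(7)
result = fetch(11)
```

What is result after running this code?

Step 1: Default list is shared. list() creates copies for return values.
Step 2: Internal list grows: [3] -> [3, 7] -> [3, 7, 11].
Step 3: result = [3, 7, 11]

The answer is [3, 7, 11].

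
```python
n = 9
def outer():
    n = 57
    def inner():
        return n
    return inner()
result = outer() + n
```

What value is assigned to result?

Step 1: Global n = 9. outer() shadows with n = 57.
Step 2: inner() returns enclosing n = 57. outer() = 57.
Step 3: result = 57 + global n (9) = 66

The answer is 66.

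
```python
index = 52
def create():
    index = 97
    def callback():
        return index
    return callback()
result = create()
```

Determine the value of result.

Step 1: index = 52 globally, but create() defines index = 97 locally.
Step 2: callback() looks up index. Not in local scope, so checks enclosing scope (create) and finds index = 97.
Step 3: result = 97

The answer is 97.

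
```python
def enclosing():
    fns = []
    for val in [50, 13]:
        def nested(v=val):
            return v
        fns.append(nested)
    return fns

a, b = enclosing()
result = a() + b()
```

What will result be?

Step 1: Default argument v=val captures val at each iteration.
Step 2: a() returns 50 (captured at first iteration), b() returns 13 (captured at second).
Step 3: result = 50 + 13 = 63

The answer is 63.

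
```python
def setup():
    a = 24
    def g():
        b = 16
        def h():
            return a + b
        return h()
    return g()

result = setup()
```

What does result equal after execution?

Step 1: setup() defines a = 24. g() defines b = 16.
Step 2: h() accesses both from enclosing scopes: a = 24, b = 16.
Step 3: result = 24 + 16 = 40

The answer is 40.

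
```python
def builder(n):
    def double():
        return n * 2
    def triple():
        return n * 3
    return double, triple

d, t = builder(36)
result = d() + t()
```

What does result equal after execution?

Step 1: Both closures capture the same n = 36.
Step 2: d() = 36 * 2 = 72, t() = 36 * 3 = 108.
Step 3: result = 72 + 108 = 180

The answer is 180.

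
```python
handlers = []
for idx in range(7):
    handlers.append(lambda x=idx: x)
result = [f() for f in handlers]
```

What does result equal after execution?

Step 1: Default arg x=idx captures idx at each iteration.
Step 2: Each lambda has its own default: 0, 1, ..., 6.
Step 3: result = [0, 1, 2, 3, 4, 5, 6]

The answer is [0, 1, 2, 3, 4, 5, 6].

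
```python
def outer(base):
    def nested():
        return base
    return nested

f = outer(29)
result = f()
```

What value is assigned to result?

Step 1: outer(29) creates closure capturing base = 29.
Step 2: f() returns the captured base = 29.
Step 3: result = 29

The answer is 29.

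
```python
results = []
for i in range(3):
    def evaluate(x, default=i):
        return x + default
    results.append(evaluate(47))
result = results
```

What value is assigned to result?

Step 1: Default argument default=i is evaluated at function definition time.
Step 2: Each iteration creates evaluate with default = current i value.
Step 3: evaluate(47) returns 47 + default. results = [47, 48, 49]

The answer is [47, 48, 49].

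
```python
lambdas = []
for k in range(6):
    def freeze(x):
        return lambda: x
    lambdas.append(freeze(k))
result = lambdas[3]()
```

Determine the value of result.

Step 1: freeze(k) creates a new scope capturing x = k at call time.
Step 2: lambdas[3] = freeze(3), so its lambda captures x = 3.
Step 3: result = 3 (closure factory fixes late binding)

The answer is 3.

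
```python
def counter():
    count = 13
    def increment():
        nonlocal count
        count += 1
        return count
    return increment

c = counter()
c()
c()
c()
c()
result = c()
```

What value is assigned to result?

Step 1: counter() creates closure with count = 13.
Step 2: Each c() call increments count via nonlocal. After 5 calls: 13 + 5 = 18.
Step 3: result = 18

The answer is 18.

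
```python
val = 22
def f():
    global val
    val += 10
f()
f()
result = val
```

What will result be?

Step 1: val = 22.
Step 2: First f(): val = 22 + 10 = 32.
Step 3: Second f(): val = 32 + 10 = 42. result = 42

The answer is 42.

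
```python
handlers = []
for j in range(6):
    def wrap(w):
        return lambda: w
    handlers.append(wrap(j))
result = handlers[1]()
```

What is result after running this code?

Step 1: wrap(j) creates a new scope capturing w = j at call time.
Step 2: handlers[1] = wrap(1), so its lambda captures w = 1.
Step 3: result = 1 (closure factory fixes late binding)

The answer is 1.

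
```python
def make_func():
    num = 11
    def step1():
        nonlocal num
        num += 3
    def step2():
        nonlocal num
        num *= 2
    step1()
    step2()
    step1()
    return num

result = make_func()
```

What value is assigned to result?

Step 1: num = 11.
Step 2: step1(): num = 11 + 3 = 14.
Step 3: step2(): num = 14 * 2 = 28.
Step 4: step1(): num = 28 + 3 = 31. result = 31

The answer is 31.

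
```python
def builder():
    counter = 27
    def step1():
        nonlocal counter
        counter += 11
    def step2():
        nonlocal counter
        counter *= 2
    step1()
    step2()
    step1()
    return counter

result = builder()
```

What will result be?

Step 1: counter = 27.
Step 2: step1(): counter = 27 + 11 = 38.
Step 3: step2(): counter = 38 * 2 = 76.
Step 4: step1(): counter = 76 + 11 = 87. result = 87

The answer is 87.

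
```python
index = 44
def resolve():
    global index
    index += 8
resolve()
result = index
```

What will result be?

Step 1: index = 44 globally.
Step 2: resolve() modifies global index: index += 8 = 52.
Step 3: result = 52

The answer is 52.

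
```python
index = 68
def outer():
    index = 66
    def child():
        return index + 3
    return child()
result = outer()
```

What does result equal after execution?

Step 1: outer() shadows global index with index = 66.
Step 2: child() finds index = 66 in enclosing scope, computes 66 + 3 = 69.
Step 3: result = 69

The answer is 69.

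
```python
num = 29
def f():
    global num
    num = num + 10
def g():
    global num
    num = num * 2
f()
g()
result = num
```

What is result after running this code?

Step 1: num = 29.
Step 2: f() adds 10: num = 29 + 10 = 39.
Step 3: g() doubles: num = 39 * 2 = 78.
Step 4: result = 78

The answer is 78.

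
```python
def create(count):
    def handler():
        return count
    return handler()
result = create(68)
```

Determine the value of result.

Step 1: create(68) binds parameter count = 68.
Step 2: handler() looks up count in enclosing scope and finds the parameter count = 68.
Step 3: result = 68

The answer is 68.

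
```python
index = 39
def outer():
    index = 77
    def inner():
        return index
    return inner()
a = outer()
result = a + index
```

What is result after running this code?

Step 1: outer() has local index = 77. inner() reads from enclosing.
Step 2: outer() returns 77. Global index = 39 unchanged.
Step 3: result = 77 + 39 = 116

The answer is 116.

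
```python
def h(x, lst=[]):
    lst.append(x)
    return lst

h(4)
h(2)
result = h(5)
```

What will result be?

Step 1: Mutable default argument gotcha! The list [] is created once.
Step 2: Each call appends to the SAME list: [4], [4, 2], [4, 2, 5].
Step 3: result = [4, 2, 5]

The answer is [4, 2, 5].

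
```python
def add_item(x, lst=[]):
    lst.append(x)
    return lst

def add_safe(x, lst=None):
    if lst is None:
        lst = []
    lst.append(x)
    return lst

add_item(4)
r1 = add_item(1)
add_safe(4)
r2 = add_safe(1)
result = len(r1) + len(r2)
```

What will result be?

Step 1: add_item shares mutable default: after 2 calls, lst = [4, 1], len = 2.
Step 2: add_safe creates fresh list each time: r2 = [1], len = 1.
Step 3: result = 2 + 1 = 3

The answer is 3.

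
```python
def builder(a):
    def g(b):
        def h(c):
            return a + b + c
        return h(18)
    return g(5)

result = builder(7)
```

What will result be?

Step 1: a = 7, b = 5, c = 18 across three nested scopes.
Step 2: h() accesses all three via LEGB rule.
Step 3: result = 7 + 5 + 18 = 30

The answer is 30.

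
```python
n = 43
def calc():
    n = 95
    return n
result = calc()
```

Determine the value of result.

Step 1: Global n = 43.
Step 2: calc() creates local n = 95, shadowing the global.
Step 3: Returns local n = 95. result = 95

The answer is 95.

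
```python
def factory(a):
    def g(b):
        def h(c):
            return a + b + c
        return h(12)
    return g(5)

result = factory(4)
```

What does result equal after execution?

Step 1: a = 4, b = 5, c = 12 across three nested scopes.
Step 2: h() accesses all three via LEGB rule.
Step 3: result = 4 + 5 + 12 = 21

The answer is 21.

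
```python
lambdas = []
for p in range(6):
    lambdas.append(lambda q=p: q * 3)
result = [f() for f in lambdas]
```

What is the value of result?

Step 1: Default arg q=p captures p at each iteration.
Step 2: lambdas[k] has q defaulting to k, returns k * 3.
Step 3: result = [0, 3, 6, 9, 12, 15]

The answer is [0, 3, 6, 9, 12, 15].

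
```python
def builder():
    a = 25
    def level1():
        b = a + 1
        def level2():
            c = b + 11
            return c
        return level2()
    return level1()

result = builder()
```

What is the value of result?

Step 1: a = 25. b = a + 1 = 26.
Step 2: c = b + 11 = 26 + 11 = 37.
Step 3: result = 37

The answer is 37.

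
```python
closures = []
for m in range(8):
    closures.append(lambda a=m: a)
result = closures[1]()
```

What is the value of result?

Step 1: Default argument a=m captures m's value at each iteration.
Step 2: closures[1] captured a = 1 when m was 1.
Step 3: result = 1

The answer is 1.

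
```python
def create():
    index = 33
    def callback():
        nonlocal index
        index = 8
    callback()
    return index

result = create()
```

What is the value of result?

Step 1: create() sets index = 33.
Step 2: callback() uses nonlocal to reassign index = 8.
Step 3: result = 8

The answer is 8.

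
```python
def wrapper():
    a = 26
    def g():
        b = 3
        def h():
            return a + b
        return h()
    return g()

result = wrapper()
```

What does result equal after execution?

Step 1: wrapper() defines a = 26. g() defines b = 3.
Step 2: h() accesses both from enclosing scopes: a = 26, b = 3.
Step 3: result = 26 + 3 = 29

The answer is 29.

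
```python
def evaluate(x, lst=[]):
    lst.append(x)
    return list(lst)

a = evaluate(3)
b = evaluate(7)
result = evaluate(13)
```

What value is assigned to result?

Step 1: Default list is shared. list() creates copies for return values.
Step 2: Internal list grows: [3] -> [3, 7] -> [3, 7, 13].
Step 3: result = [3, 7, 13]

The answer is [3, 7, 13].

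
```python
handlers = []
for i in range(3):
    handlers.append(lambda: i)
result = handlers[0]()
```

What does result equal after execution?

Step 1: The loop creates 3 lambdas, all referencing the same variable i.
Step 2: After the loop, i = 2 (final value).
Step 3: handlers[0]() looks up i at call time and finds 2. This is the late binding gotcha. result = 2

The answer is 2.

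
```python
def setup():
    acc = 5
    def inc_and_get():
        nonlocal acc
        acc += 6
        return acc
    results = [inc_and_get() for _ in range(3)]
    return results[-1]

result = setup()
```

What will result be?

Step 1: acc = 5.
Step 2: Three calls to inc_and_get(), each adding 6.
Step 3: Last value = 5 + 6 * 3 = 23

The answer is 23.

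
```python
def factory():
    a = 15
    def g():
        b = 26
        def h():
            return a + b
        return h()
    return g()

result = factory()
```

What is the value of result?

Step 1: factory() defines a = 15. g() defines b = 26.
Step 2: h() accesses both from enclosing scopes: a = 15, b = 26.
Step 3: result = 15 + 26 = 41

The answer is 41.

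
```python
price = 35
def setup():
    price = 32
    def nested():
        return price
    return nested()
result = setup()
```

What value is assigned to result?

Step 1: price = 35 globally, but setup() defines price = 32 locally.
Step 2: nested() looks up price. Not in local scope, so checks enclosing scope (setup) and finds price = 32.
Step 3: result = 32

The answer is 32.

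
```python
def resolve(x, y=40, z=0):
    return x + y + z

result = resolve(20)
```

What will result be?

Step 1: resolve(20) uses defaults y = 40, z = 0.
Step 2: Returns 20 + 40 + 0 = 60.
Step 3: result = 60

The answer is 60.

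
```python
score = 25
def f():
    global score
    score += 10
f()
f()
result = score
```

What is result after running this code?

Step 1: score = 25.
Step 2: First f(): score = 25 + 10 = 35.
Step 3: Second f(): score = 35 + 10 = 45. result = 45

The answer is 45.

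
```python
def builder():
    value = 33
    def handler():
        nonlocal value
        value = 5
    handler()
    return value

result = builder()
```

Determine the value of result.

Step 1: builder() sets value = 33.
Step 2: handler() uses nonlocal to reassign value = 5.
Step 3: result = 5

The answer is 5.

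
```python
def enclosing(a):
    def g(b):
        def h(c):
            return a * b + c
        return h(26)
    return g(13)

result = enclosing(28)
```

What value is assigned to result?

Step 1: a = 28, b = 13, c = 26.
Step 2: h() computes a * b + c = 28 * 13 + 26 = 390.
Step 3: result = 390

The answer is 390.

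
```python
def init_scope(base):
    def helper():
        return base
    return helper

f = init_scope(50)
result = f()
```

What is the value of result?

Step 1: init_scope(50) creates closure capturing base = 50.
Step 2: f() returns the captured base = 50.
Step 3: result = 50

The answer is 50.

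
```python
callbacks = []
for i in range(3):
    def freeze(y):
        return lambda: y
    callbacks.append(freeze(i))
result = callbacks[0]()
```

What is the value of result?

Step 1: freeze(i) creates a new scope capturing y = i at call time.
Step 2: callbacks[0] = freeze(0), so its lambda captures y = 0.
Step 3: result = 0 (closure factory fixes late binding)

The answer is 0.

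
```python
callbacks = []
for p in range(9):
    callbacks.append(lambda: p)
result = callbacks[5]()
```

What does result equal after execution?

Step 1: The loop creates 9 lambdas, all referencing the same variable p.
Step 2: After the loop, p = 8 (final value).
Step 3: callbacks[5]() looks up p at call time and finds 8. This is the late binding gotcha. result = 8

The answer is 8.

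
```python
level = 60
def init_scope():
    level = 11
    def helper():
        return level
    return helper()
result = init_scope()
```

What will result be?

Step 1: level = 60 globally, but init_scope() defines level = 11 locally.
Step 2: helper() looks up level. Not in local scope, so checks enclosing scope (init_scope) and finds level = 11.
Step 3: result = 11

The answer is 11.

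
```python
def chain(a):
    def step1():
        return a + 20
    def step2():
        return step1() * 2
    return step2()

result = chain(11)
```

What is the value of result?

Step 1: chain(11) captures a = 11.
Step 2: step2() calls step1() which returns 11 + 20 = 31.
Step 3: step2() returns 31 * 2 = 62

The answer is 62.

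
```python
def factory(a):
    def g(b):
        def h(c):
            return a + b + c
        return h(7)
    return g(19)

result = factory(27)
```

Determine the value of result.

Step 1: a = 27, b = 19, c = 7 across three nested scopes.
Step 2: h() accesses all three via LEGB rule.
Step 3: result = 27 + 19 + 7 = 53

The answer is 53.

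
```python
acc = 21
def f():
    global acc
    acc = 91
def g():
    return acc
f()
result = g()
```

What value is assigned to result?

Step 1: acc = 21.
Step 2: f() sets global acc = 91.
Step 3: g() reads global acc = 91. result = 91

The answer is 91.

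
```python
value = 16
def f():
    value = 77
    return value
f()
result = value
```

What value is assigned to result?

Step 1: value = 16 globally.
Step 2: f() creates a LOCAL value = 77 (no global keyword!).
Step 3: The global value is unchanged. result = 16

The answer is 16.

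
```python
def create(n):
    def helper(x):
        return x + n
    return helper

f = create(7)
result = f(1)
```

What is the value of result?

Step 1: create(7) creates a closure that captures n = 7.
Step 2: f(1) calls the closure with x = 1, returning 1 + 7 = 8.
Step 3: result = 8

The answer is 8.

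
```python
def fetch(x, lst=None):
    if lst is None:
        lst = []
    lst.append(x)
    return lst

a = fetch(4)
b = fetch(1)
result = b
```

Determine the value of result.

Step 1: None default with guard creates a NEW list each call.
Step 2: a = [4] (fresh list). b = [1] (another fresh list).
Step 3: result = [1] (this is the fix for mutable default)

The answer is [1].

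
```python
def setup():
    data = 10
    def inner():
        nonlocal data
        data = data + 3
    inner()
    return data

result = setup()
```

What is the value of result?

Step 1: setup() sets data = 10.
Step 2: inner() uses nonlocal to modify data in setup's scope: data = 10 + 3 = 13.
Step 3: setup() returns the modified data = 13

The answer is 13.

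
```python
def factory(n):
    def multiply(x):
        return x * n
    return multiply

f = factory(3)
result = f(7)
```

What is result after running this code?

Step 1: factory(3) returns multiply closure with n = 3.
Step 2: f(7) computes 7 * 3 = 21.
Step 3: result = 21

The answer is 21.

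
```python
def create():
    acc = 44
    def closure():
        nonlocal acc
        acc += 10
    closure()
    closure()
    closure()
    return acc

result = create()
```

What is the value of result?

Step 1: acc starts at 44.
Step 2: closure() is called 3 times, each adding 10.
Step 3: acc = 44 + 10 * 3 = 74

The answer is 74.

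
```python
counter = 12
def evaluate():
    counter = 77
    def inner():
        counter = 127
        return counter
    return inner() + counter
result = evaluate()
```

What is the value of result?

Step 1: evaluate() has local counter = 77. inner() has local counter = 127.
Step 2: inner() returns its local counter = 127.
Step 3: evaluate() returns 127 + its own counter (77) = 204

The answer is 204.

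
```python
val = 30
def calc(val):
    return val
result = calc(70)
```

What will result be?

Step 1: Global val = 30.
Step 2: calc(70) takes parameter val = 70, which shadows the global.
Step 3: result = 70

The answer is 70.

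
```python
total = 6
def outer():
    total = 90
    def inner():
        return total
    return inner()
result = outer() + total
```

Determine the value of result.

Step 1: Global total = 6. outer() shadows with total = 90.
Step 2: inner() returns enclosing total = 90. outer() = 90.
Step 3: result = 90 + global total (6) = 96

The answer is 96.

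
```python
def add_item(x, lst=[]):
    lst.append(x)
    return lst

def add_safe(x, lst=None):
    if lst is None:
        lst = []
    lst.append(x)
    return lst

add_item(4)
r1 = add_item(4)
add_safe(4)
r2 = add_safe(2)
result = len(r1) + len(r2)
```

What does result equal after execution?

Step 1: add_item shares mutable default: after 2 calls, lst = [4, 4], len = 2.
Step 2: add_safe creates fresh list each time: r2 = [2], len = 1.
Step 3: result = 2 + 1 = 3

The answer is 3.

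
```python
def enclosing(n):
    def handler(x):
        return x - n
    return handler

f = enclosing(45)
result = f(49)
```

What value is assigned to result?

Step 1: enclosing(45) creates a closure capturing n = 45.
Step 2: f(49) computes 49 - 45 = 4.
Step 3: result = 4

The answer is 4.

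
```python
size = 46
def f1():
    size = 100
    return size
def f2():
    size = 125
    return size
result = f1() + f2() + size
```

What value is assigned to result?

Step 1: Each function shadows global size with its own local.
Step 2: f1() returns 100, f2() returns 125.
Step 3: Global size = 46 is unchanged. result = 100 + 125 + 46 = 271

The answer is 271.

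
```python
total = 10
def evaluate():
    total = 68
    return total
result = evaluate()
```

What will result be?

Step 1: Global total = 10.
Step 2: evaluate() creates local total = 68, shadowing the global.
Step 3: Returns local total = 68. result = 68

The answer is 68.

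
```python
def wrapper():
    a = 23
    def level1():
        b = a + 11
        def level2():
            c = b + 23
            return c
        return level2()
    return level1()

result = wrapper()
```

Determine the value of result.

Step 1: a = 23. b = a + 11 = 34.
Step 2: c = b + 23 = 34 + 23 = 57.
Step 3: result = 57

The answer is 57.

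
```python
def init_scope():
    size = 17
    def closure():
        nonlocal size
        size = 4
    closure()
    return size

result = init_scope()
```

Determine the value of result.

Step 1: init_scope() sets size = 17.
Step 2: closure() uses nonlocal to reassign size = 4.
Step 3: result = 4

The answer is 4.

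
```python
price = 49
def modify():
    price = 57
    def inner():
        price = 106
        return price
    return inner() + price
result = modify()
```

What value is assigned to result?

Step 1: modify() has local price = 57. inner() has local price = 106.
Step 2: inner() returns its local price = 106.
Step 3: modify() returns 106 + its own price (57) = 163

The answer is 163.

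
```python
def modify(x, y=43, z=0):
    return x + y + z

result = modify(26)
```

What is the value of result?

Step 1: modify(26) uses defaults y = 43, z = 0.
Step 2: Returns 26 + 43 + 0 = 69.
Step 3: result = 69

The answer is 69.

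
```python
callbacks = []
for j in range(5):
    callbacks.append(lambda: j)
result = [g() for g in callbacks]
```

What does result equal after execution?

Step 1: All 5 lambdas share the same variable j.
Step 2: After the loop, j = 4.
Step 3: Each call returns 4. result = [4, 4, 4, 4, 4]

The answer is [4, 4, 4, 4, 4].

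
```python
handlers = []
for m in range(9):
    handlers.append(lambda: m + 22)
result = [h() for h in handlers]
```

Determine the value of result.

Step 1: All lambdas capture m by reference. After the loop, m = 8.
Step 2: Each call returns 8 + 22 = 30.
Step 3: result = [30, 30, 30, 30, 30, 30, 30, 30, 30]

The answer is [30, 30, 30, 30, 30, 30, 30, 30, 30].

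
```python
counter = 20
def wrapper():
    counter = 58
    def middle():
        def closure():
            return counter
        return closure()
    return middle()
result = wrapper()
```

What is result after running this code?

Step 1: wrapper() defines counter = 58. middle() and closure() have no local counter.
Step 2: closure() checks local (none), enclosing middle() (none), enclosing wrapper() and finds counter = 58.
Step 3: result = 58

The answer is 58.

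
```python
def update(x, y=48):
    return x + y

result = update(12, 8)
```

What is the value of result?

Step 1: update(12, 8) overrides default y with 8.
Step 2: Returns 12 + 8 = 20.
Step 3: result = 20

The answer is 20.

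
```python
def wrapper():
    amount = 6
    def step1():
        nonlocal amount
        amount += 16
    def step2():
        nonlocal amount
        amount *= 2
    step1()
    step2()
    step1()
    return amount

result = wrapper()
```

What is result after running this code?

Step 1: amount = 6.
Step 2: step1(): amount = 6 + 16 = 22.
Step 3: step2(): amount = 22 * 2 = 44.
Step 4: step1(): amount = 44 + 16 = 60. result = 60

The answer is 60.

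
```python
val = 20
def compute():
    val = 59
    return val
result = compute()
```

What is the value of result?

Step 1: Global val = 20.
Step 2: compute() creates local val = 59, shadowing the global.
Step 3: Returns local val = 59. result = 59

The answer is 59.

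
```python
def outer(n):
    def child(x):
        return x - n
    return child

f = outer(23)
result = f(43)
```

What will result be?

Step 1: outer(23) creates a closure capturing n = 23.
Step 2: f(43) computes 43 - 23 = 20.
Step 3: result = 20

The answer is 20.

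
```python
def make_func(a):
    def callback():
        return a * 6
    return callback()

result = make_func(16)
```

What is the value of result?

Step 1: make_func(16) binds parameter a = 16.
Step 2: callback() accesses a = 16 from enclosing scope.
Step 3: result = 16 * 6 = 96

The answer is 96.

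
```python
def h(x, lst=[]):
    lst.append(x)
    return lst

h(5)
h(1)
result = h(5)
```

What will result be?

Step 1: Mutable default argument gotcha! The list [] is created once.
Step 2: Each call appends to the SAME list: [5], [5, 1], [5, 1, 5].
Step 3: result = [5, 1, 5]

The answer is [5, 1, 5].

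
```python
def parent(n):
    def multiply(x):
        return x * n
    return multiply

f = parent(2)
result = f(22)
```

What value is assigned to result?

Step 1: parent(2) returns multiply closure with n = 2.
Step 2: f(22) computes 22 * 2 = 44.
Step 3: result = 44

The answer is 44.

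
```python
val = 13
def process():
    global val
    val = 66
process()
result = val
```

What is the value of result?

Step 1: val = 13 globally.
Step 2: process() declares global val and sets it to 66.
Step 3: After process(), global val = 66. result = 66

The answer is 66.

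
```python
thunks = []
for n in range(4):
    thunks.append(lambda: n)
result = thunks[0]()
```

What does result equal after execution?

Step 1: The loop creates 4 lambdas, all referencing the same variable n.
Step 2: After the loop, n = 3 (final value).
Step 3: thunks[0]() looks up n at call time and finds 3. This is the late binding gotcha. result = 3

The answer is 3.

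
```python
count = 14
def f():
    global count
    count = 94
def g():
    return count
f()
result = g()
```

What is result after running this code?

Step 1: count = 14.
Step 2: f() sets global count = 94.
Step 3: g() reads global count = 94. result = 94

The answer is 94.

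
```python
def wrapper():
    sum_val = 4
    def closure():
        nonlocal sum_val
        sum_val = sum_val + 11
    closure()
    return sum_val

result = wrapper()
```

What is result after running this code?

Step 1: wrapper() sets sum_val = 4.
Step 2: closure() uses nonlocal to modify sum_val in wrapper's scope: sum_val = 4 + 11 = 15.
Step 3: wrapper() returns the modified sum_val = 15

The answer is 15.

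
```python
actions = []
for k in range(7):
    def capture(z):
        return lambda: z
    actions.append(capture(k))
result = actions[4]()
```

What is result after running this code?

Step 1: capture(k) creates a new scope capturing z = k at call time.
Step 2: actions[4] = capture(4), so its lambda captures z = 4.
Step 3: result = 4 (closure factory fixes late binding)

The answer is 4.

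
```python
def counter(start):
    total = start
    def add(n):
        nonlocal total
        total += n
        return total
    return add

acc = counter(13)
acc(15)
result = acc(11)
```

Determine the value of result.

Step 1: counter(13) creates closure with total = 13.
Step 2: First acc(15): total = 13 + 15 = 28.
Step 3: Second acc(11): total = 28 + 11 = 39. result = 39

The answer is 39.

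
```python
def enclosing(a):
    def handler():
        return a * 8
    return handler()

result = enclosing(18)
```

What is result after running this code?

Step 1: enclosing(18) binds parameter a = 18.
Step 2: handler() accesses a = 18 from enclosing scope.
Step 3: result = 18 * 8 = 144

The answer is 144.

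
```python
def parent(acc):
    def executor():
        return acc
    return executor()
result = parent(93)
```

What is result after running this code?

Step 1: parent(93) binds parameter acc = 93.
Step 2: executor() looks up acc in enclosing scope and finds the parameter acc = 93.
Step 3: result = 93

The answer is 93.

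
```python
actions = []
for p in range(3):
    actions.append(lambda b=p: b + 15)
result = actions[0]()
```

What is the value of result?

Step 1: Default argument b=p captures p's value at definition time.
Step 2: actions[0] was defined when p = 0, so b defaults to 0.
Step 3: result = 0 + 15 = 15 (default arg fixes the late binding issue)

The answer is 15.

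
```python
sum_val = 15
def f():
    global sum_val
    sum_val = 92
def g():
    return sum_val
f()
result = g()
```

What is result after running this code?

Step 1: sum_val = 15.
Step 2: f() sets global sum_val = 92.
Step 3: g() reads global sum_val = 92. result = 92

The answer is 92.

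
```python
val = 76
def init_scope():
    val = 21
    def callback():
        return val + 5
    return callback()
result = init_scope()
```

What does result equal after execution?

Step 1: init_scope() shadows global val with val = 21.
Step 2: callback() finds val = 21 in enclosing scope, computes 21 + 5 = 26.
Step 3: result = 26

The answer is 26.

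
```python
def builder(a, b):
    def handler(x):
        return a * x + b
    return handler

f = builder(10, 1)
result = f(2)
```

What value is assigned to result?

Step 1: builder(10, 1) captures a = 10, b = 1.
Step 2: f(2) computes 10 * 2 + 1 = 21.
Step 3: result = 21

The answer is 21.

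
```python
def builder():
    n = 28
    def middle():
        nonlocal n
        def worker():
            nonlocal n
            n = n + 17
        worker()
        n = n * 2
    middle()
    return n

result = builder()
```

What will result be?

Step 1: n = 28.
Step 2: worker() adds 17: n = 28 + 17 = 45.
Step 3: middle() doubles: n = 45 * 2 = 90.
Step 4: result = 90

The answer is 90.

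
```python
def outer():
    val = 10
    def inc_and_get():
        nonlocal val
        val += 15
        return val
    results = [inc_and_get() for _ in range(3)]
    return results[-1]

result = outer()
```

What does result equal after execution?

Step 1: val = 10.
Step 2: Three calls to inc_and_get(), each adding 15.
Step 3: Last value = 10 + 15 * 3 = 55

The answer is 55.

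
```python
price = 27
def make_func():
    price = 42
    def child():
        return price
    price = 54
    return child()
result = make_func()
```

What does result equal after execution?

Step 1: make_func() sets price = 42, then later price = 54.
Step 2: child() is called after price is reassigned to 54. Closures capture variables by reference, not by value.
Step 3: result = 54

The answer is 54.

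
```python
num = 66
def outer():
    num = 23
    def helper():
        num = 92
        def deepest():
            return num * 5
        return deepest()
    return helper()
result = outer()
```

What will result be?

Step 1: deepest() looks up num through LEGB: not local, finds num = 92 in enclosing helper().
Step 2: Returns 92 * 5 = 460.
Step 3: result = 460

The answer is 460.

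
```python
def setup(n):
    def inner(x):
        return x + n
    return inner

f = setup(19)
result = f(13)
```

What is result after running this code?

Step 1: setup(19) creates a closure that captures n = 19.
Step 2: f(13) calls the closure with x = 13, returning 13 + 19 = 32.
Step 3: result = 32

The answer is 32.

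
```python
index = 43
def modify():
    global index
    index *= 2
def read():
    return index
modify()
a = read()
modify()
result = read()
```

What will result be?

Step 1: index = 43.
Step 2: First modify(): index = 43 * 2 = 86.
Step 3: Second modify(): index = 86 * 2 = 172.
Step 4: read() returns 172

The answer is 172.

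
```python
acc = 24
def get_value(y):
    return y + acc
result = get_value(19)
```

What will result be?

Step 1: acc = 24 is defined globally.
Step 2: get_value(19) uses parameter y = 19 and looks up acc from global scope = 24.
Step 3: result = 19 + 24 = 43

The answer is 43.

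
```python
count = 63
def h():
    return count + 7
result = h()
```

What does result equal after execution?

Step 1: count = 63 is defined globally.
Step 2: h() looks up count from global scope = 63, then computes 63 + 7 = 70.
Step 3: result = 70

The answer is 70.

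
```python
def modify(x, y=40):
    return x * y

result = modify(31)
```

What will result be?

Step 1: modify(31) uses default y = 40.
Step 2: Returns 31 * 40 = 1240.
Step 3: result = 1240

The answer is 1240.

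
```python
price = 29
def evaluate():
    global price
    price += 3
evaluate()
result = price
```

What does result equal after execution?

Step 1: price = 29 globally.
Step 2: evaluate() modifies global price: price += 3 = 32.
Step 3: result = 32

The answer is 32.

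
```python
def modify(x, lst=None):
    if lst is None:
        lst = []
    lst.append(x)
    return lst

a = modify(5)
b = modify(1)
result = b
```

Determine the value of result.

Step 1: None default with guard creates a NEW list each call.
Step 2: a = [5] (fresh list). b = [1] (another fresh list).
Step 3: result = [1] (this is the fix for mutable default)

The answer is [1].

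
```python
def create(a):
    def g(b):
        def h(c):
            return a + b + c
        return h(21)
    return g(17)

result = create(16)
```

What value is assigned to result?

Step 1: a = 16, b = 17, c = 21 across three nested scopes.
Step 2: h() accesses all three via LEGB rule.
Step 3: result = 16 + 17 + 21 = 54

The answer is 54.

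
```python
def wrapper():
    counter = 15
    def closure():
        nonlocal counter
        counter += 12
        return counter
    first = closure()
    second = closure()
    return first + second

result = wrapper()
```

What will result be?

Step 1: counter starts at 15.
Step 2: First call: counter = 15 + 12 = 27, returns 27.
Step 3: Second call: counter = 27 + 12 = 39, returns 39.
Step 4: result = 27 + 39 = 66

The answer is 66.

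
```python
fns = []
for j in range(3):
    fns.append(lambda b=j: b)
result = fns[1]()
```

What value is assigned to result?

Step 1: Default argument b=j captures j's value at each iteration.
Step 2: fns[1] captured b = 1 when j was 1.
Step 3: result = 1

The answer is 1.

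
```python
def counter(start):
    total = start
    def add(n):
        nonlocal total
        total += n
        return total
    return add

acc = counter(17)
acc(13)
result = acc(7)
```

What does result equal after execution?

Step 1: counter(17) creates closure with total = 17.
Step 2: First acc(13): total = 17 + 13 = 30.
Step 3: Second acc(7): total = 30 + 7 = 37. result = 37

The answer is 37.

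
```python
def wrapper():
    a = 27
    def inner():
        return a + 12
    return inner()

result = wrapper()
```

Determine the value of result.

Step 1: wrapper() defines a = 27.
Step 2: inner() reads a = 27 from enclosing scope, returns 27 + 12 = 39.
Step 3: result = 39

The answer is 39.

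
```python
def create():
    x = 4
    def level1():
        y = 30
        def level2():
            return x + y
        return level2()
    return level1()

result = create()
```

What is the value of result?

Step 1: x = 4 in create. y = 30 in level1.
Step 2: level2() reads x = 4 and y = 30 from enclosing scopes.
Step 3: result = 4 + 30 = 34

The answer is 34.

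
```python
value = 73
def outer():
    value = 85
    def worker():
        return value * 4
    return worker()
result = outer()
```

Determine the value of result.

Step 1: outer() shadows global value with value = 85.
Step 2: worker() finds value = 85 in enclosing scope, computes 85 * 4 = 340.
Step 3: result = 340

The answer is 340.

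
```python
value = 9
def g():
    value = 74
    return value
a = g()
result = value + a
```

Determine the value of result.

Step 1: Global value = 9. g() returns local value = 74.
Step 2: a = 74. Global value still = 9.
Step 3: result = 9 + 74 = 83

The answer is 83.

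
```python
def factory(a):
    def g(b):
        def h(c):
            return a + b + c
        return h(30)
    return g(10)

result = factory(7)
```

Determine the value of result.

Step 1: a = 7, b = 10, c = 30 across three nested scopes.
Step 2: h() accesses all three via LEGB rule.
Step 3: result = 7 + 10 + 30 = 47

The answer is 47.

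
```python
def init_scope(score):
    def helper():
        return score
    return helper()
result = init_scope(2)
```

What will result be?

Step 1: init_scope(2) binds parameter score = 2.
Step 2: helper() looks up score in enclosing scope and finds the parameter score = 2.
Step 3: result = 2

The answer is 2.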